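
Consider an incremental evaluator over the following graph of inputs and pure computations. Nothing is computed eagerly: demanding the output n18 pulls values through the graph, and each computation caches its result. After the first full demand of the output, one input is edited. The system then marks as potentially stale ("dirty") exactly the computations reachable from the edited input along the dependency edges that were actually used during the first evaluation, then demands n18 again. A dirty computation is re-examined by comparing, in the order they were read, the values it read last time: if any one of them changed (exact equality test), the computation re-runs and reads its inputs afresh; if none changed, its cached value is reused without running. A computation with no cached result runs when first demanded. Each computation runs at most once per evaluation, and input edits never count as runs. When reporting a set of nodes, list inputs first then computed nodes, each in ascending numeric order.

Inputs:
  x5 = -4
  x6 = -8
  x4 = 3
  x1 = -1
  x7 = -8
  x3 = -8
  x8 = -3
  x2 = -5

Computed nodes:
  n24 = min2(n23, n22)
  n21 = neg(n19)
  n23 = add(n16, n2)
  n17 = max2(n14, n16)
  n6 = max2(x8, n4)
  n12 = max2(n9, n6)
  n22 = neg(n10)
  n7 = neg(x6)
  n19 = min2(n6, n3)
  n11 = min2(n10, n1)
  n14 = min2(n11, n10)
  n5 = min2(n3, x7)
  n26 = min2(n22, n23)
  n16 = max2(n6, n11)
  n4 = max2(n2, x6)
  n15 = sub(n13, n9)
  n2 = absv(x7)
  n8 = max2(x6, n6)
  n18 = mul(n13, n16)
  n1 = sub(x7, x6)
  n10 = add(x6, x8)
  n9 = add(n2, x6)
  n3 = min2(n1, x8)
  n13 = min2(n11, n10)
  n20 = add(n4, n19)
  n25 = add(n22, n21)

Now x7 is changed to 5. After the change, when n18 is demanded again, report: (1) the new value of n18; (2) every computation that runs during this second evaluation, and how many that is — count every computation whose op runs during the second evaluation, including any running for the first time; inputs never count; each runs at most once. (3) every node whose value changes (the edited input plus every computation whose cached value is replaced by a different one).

n18 now evaluates to -55.
Run set: n1, n2, n4, n6, n11, n16, n18 (7 run).
Changed values: x7, n1, n2, n4, n6, n16, n18.
The important point: at n13 every value read last time is unchanged, so the dirty flag clears without a run.

Initial pass — values computed on the first demand:
  n1 = sub(-8, -8) = 0
  n2 = absv(-8) = 8
  n4 = max2(8, -8) = 8
  n6 = max2(-3, 8) = 8
  n10 = add(-8, -3) = -11
  n11 = min2(-11, 0) = -11
  n13 = min2(-11, -11) = -11
  n16 = max2(8, -11) = 8
  n18 = mul(-11, 8) = -88

Second demand — change propagation:
  n1: re-runs because x7 -8->5; new result 13.
  n2: re-runs because x7 -8->5; new result 5.
  n4: re-runs because n2 8->5; new result 5.
  n6: re-runs because n4 8->5; new result 5.
  n11: re-runs because n1 0->13; new result -11 (unchanged).
  n13: re-examined; everything it read last time is the same (n11 unchanged, n10 unchanged) — cache -11 kept, no run.
  n16: re-runs because n6 8->5; new result 5.
  n18: re-runs because n16 8->5; new result -55.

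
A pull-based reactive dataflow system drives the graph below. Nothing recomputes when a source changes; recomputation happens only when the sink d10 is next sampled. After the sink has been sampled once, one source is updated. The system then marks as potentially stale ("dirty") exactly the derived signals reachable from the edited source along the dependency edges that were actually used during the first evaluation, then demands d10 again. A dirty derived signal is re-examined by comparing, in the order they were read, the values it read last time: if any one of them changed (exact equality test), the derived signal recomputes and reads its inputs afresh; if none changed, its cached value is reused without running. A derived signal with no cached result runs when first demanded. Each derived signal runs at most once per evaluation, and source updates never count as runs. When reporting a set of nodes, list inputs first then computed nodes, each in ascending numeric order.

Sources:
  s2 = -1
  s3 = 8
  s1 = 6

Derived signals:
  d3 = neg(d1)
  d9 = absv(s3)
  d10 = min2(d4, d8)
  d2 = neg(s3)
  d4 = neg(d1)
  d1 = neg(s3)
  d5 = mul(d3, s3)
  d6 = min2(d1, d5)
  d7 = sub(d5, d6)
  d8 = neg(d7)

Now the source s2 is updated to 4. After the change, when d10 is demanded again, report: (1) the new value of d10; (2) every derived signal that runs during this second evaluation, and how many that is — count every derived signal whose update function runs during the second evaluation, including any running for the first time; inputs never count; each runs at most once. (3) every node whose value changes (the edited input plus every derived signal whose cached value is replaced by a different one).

First evaluation (everything demanded from the output):
  d1 = neg(8) = -8
  d3 = neg(-8) = 8
  d4 = neg(-8) = 8
  d5 = mul(8, 8) = 64
  d6 = min2(-8, 64) = -8
  d7 = sub(64, -8) = 72
  d8 = neg(72) = -72
  d10 = min2(8, -72) = -72

Propagation after the edit:
  s2 feeds no computation that the output demands — nothing is marked dirty and nothing runs.

Key observation: s2 is never demanded by the output, so the edit triggers no recomputation at all.

New value of d10: -72.
Derived signals that run: none — 0 in total.
Values that change: s2.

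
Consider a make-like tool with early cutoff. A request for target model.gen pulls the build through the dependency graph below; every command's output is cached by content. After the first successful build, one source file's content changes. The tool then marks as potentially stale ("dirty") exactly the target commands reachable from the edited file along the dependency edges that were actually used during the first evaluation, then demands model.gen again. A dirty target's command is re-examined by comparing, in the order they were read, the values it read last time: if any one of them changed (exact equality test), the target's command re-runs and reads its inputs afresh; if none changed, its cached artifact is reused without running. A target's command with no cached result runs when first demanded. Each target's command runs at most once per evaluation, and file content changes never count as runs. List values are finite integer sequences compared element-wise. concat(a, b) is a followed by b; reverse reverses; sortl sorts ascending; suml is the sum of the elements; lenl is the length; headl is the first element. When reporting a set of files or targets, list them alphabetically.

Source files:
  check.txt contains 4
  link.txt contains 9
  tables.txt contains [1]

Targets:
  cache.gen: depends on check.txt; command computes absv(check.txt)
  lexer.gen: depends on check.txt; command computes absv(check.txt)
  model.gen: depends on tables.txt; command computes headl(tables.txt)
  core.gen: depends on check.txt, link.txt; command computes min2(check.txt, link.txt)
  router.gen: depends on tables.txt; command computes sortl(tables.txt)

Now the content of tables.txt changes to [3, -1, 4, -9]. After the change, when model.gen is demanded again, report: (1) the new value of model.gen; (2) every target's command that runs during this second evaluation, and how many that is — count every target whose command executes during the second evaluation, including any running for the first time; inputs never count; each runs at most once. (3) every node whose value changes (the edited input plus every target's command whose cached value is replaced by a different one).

Demanding model.gen again yields 3.
1 target commands run: model.gen.
The nodes whose values change: model.gen, tables.txt.

First demand of the output computes:
  model.gen = headl([1]) = 1

After the edit, cleaning proceeds:
  model.gen: a read changed (tables.txt [1]->[3, -1, 4, -9]) — executes, giving 3.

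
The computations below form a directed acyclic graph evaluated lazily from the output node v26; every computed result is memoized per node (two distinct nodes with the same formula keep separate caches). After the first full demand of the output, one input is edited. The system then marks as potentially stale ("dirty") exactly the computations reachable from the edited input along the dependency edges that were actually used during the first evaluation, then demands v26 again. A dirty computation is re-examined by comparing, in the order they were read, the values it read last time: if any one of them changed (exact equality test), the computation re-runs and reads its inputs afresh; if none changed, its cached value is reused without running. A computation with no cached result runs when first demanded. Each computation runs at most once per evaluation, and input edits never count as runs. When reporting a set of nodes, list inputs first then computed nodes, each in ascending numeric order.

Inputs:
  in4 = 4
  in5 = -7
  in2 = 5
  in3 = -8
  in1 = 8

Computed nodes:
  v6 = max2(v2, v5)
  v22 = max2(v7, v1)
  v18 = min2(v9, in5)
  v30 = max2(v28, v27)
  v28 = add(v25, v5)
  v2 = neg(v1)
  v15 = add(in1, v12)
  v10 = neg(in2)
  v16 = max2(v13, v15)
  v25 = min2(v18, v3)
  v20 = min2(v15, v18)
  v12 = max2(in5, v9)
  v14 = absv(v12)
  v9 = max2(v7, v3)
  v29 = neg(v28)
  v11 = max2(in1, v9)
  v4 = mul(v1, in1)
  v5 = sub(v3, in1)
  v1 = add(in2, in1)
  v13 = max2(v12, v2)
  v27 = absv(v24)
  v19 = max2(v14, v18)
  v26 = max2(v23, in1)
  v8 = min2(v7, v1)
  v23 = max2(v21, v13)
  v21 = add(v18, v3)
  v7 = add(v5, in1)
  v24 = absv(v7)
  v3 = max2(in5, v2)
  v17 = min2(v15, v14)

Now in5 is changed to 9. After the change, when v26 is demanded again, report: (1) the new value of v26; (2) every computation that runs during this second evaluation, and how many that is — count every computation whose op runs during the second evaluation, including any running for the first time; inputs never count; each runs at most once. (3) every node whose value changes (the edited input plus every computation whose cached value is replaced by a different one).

Demanding v26 again yields 18.
10 computations run: v3, v5, v7, v9, v12, v13, v18, v21, v23, v26.
The nodes whose values change: in5, v3, v5, v7, v9, v12, v13, v18, v21, v23, v26.

First demand of the output computes:
  v1 = add(5, 8) = 13
  v2 = neg(13) = -13
  v3 = max2(-7, -13) = -7
  v5 = sub(-7, 8) = -15
  v7 = add(-15, 8) = -7
  v9 = max2(-7, -7) = -7
  v12 = max2(-7, -7) = -7
  v13 = max2(-7, -13) = -7
  v18 = min2(-7, -7) = -7
  v21 = add(-7, -7) = -14
  v23 = max2(-14, -7) = -7
  v26 = max2(-7, 8) = 8

After the edit, cleaning proceeds:
  v3: a read changed (in5 -7->9) — executes, giving 9.
  v5: a read changed (v3 -7->9) — executes, giving 1.
  v7: a read changed (v5 -15->1) — executes, giving 9.
  v9: a read changed (v7 -7->9; v3 -7->9) — executes, giving 9.
  v12: a read changed (in5 -7->9; v9 -7->9) — executes, giving 9.
  v13: a read changed (v12 -7->9) — executes, giving 9.
  v18: a read changed (v9 -7->9; in5 -7->9) — executes, giving 9.
  v21: a read changed (v18 -7->9; v3 -7->9) — executes, giving 18.
  v23: a read changed (v21 -14->18; v13 -7->9) — executes, giving 18.
  v26: a read changed (v23 -7->18) — executes, giving 18.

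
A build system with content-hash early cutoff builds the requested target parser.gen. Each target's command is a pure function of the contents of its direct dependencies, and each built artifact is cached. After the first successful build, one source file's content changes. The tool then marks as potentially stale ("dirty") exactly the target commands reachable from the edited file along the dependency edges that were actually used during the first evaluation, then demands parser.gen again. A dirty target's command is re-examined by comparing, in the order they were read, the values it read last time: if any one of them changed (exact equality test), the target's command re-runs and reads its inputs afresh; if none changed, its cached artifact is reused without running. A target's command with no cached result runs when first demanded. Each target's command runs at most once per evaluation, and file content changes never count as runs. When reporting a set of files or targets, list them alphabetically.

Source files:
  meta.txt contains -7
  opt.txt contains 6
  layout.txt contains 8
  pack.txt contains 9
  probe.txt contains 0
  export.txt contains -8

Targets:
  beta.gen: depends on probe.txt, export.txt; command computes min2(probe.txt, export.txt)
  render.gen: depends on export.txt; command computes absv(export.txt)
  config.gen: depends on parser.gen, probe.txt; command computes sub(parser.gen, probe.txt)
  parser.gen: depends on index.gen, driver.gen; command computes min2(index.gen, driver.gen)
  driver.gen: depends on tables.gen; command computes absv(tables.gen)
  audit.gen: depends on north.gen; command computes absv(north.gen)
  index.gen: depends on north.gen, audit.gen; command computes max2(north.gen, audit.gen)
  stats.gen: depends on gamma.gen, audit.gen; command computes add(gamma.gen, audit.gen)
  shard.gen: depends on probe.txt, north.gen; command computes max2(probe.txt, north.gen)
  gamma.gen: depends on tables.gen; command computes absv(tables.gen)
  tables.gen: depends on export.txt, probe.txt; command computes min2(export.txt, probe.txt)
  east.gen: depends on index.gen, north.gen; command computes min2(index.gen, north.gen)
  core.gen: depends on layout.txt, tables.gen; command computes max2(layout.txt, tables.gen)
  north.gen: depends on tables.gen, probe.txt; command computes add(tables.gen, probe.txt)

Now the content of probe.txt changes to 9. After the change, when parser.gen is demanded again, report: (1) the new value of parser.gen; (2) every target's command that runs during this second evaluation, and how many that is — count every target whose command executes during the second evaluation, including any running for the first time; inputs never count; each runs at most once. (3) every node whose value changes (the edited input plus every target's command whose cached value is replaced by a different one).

First evaluation (everything demanded from the output):
  tables.gen = min2(-8, 0) = -8
  driver.gen = absv(-8) = 8
  north.gen = add(-8, 0) = -8
  audit.gen = absv(-8) = 8
  index.gen = max2(-8, 8) = 8
  parser.gen = min2(8, 8) = 8

Propagation after the edit:
  tables.gen: runs — probe.txt 0->9; result -8 (same value as before).
  driver.gen: checked — values it read are unchanged (tables.gen unchanged); reused cached 8 without running.
  north.gen: runs — probe.txt 0->9; result 1.
  audit.gen: runs — north.gen -8->1; result 1.
  index.gen: runs — north.gen -8->1; audit.gen 8->1; result 1.
  parser.gen: runs — index.gen 8->1; result 1.

Key observation: the cutoff stops propagation at driver.gen — its inputs' values are unchanged, so it reuses its cache.

New value of parser.gen: 1.
Target commands that run: audit.gen, index.gen, north.gen, parser.gen, tables.gen — 5 in total.
Values that change: audit.gen, index.gen, north.gen, parser.gen, probe.txt.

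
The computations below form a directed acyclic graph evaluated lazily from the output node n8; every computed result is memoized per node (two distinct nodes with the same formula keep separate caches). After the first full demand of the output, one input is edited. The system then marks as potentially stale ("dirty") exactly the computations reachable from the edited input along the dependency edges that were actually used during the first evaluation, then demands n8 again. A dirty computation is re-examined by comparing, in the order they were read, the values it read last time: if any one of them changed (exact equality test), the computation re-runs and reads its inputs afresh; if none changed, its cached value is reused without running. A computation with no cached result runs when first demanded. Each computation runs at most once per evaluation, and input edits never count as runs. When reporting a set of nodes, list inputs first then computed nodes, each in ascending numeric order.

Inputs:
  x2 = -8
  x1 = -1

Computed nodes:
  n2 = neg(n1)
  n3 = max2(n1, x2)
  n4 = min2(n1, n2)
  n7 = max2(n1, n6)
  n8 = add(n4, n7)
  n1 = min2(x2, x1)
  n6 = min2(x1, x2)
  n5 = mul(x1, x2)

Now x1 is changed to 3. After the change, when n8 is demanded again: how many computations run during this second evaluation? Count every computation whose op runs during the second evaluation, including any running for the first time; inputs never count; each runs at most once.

2 computations run: n1, n6.
Note where the cutoff bites: n2 is checked, finds nothing changed, and keeps its cache.

First demand of the output computes:
  n1 = min2(-8, -1) = -8
  n2 = neg(-8) = 8
  n4 = min2(-8, 8) = -8
  n6 = min2(-1, -8) = -8
  n7 = max2(-8, -8) = -8
  n8 = add(-8, -8) = -16

After the edit, cleaning proceeds:
  n1: a read changed (x1 -1->3) — executes, giving -8 — identical to its old value.
  n2: dirty, but its reads are unchanged (n1 unchanged); cached 8 stands.
  n4: dirty, but its reads are unchanged (n1 unchanged, n2 unchanged); cached -8 stands.
  n6: a read changed (x1 -1->3) — executes, giving -8 — identical to its old value.
  n7: dirty, but its reads are unchanged (n1 unchanged, n6 unchanged); cached -8 stands.
  n8: dirty, but its reads are unchanged (n4 unchanged, n7 unchanged); cached -16 stands.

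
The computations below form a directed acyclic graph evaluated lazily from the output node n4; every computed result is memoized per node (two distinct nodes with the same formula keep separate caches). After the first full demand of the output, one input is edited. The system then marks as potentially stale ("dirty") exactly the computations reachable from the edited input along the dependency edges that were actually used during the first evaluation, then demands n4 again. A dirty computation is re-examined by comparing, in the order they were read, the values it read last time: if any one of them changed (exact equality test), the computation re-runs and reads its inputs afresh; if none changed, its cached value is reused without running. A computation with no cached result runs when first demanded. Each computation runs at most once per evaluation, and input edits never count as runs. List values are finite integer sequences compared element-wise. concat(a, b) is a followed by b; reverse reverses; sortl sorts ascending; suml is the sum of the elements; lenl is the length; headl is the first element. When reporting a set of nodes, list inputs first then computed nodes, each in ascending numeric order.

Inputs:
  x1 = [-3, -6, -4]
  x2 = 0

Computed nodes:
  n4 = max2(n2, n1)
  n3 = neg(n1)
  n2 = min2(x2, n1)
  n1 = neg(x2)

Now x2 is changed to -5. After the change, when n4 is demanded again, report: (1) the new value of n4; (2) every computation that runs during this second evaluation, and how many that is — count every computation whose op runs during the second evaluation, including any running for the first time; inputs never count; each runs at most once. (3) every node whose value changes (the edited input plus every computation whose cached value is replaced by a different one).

Demanding n4 again yields 5.
3 computations run: n1, n2, n4.
The nodes whose values change: x2, n1, n2, n4.

First demand of the output computes:
  n1 = neg(0) = 0
  n2 = min2(0, 0) = 0
  n4 = max2(0, 0) = 0

After the edit, cleaning proceeds:
  n1: a read changed (x2 0->-5) — executes, giving 5.
  n2: a read changed (x2 0->-5; n1 0->5) — executes, giving -5.
  n4: a read changed (n2 0->-5; n1 0->5) — executes, giving 5.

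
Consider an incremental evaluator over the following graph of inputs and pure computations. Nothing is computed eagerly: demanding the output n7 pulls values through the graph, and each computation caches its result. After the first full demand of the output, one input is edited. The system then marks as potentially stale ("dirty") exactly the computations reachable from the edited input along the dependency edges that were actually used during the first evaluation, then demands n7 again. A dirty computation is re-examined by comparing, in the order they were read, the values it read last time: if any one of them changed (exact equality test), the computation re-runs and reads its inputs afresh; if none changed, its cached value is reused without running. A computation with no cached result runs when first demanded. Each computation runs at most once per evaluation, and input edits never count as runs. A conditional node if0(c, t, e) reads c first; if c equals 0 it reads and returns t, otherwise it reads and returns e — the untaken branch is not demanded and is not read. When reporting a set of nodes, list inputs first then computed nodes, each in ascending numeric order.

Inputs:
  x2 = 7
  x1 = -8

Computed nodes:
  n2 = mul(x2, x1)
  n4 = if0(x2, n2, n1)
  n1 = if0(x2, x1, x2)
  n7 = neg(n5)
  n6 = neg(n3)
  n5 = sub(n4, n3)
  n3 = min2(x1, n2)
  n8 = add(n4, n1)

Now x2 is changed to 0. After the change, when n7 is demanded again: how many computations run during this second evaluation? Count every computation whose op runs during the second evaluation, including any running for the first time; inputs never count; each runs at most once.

Initial pass — values computed on the first demand:
  n1 = if0(x2=7 -> else branch x2) = 7
  n2 = mul(7, -8) = -56
  n3 = min2(-8, -56) = -56
  n4 = if0(x2=7 -> else branch n1) = 7
  n5 = sub(7, -56) = 63
  n7 = neg(63) = -63

Second demand — change propagation:
  n1: dirty yet unreached — the second evaluation never asks for it.
  n2: re-runs because x2 7->0; new result 0.
  n3: re-runs because n2 -56->0; new result -8.
  n4: re-runs because x2 7->0; new result 0.
  n5: re-runs because n4 7->0; n3 -56->-8; new result 8.
  n7: re-runs because n5 63->8; new result -8.

The important point: the flipped condition redirects demand; n1 is left stale, never re-checked.

Run set: n2, n3, n4, n5, n7 (5 run).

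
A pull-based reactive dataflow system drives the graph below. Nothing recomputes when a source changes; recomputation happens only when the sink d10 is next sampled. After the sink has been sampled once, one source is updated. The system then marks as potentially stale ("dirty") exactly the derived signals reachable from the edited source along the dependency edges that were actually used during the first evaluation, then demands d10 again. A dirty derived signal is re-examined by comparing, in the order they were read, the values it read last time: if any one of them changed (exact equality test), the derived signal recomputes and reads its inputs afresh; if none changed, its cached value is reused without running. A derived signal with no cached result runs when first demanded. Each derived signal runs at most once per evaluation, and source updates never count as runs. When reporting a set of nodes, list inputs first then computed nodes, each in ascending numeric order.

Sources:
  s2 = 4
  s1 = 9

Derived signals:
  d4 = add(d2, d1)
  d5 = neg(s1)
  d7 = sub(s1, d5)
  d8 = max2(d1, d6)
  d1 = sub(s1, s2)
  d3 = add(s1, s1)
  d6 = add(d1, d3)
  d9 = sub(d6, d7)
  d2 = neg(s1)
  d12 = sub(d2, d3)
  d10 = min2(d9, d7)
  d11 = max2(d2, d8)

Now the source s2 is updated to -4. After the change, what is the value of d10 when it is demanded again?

New value of d10: 13.

First evaluation (everything demanded from the output):
  d1 = sub(9, 4) = 5
  d3 = add(9, 9) = 18
  d5 = neg(9) = -9
  d6 = add(5, 18) = 23
  d7 = sub(9, -9) = 18
  d9 = sub(23, 18) = 5
  d10 = min2(5, 18) = 5

Propagation after the edit:
  d1: runs — s2 4->-4; result 13.
  d6: runs — d1 5->13; result 31.
  d9: runs — d6 23->31; result 13.
  d10: runs — d9 5->13; result 13.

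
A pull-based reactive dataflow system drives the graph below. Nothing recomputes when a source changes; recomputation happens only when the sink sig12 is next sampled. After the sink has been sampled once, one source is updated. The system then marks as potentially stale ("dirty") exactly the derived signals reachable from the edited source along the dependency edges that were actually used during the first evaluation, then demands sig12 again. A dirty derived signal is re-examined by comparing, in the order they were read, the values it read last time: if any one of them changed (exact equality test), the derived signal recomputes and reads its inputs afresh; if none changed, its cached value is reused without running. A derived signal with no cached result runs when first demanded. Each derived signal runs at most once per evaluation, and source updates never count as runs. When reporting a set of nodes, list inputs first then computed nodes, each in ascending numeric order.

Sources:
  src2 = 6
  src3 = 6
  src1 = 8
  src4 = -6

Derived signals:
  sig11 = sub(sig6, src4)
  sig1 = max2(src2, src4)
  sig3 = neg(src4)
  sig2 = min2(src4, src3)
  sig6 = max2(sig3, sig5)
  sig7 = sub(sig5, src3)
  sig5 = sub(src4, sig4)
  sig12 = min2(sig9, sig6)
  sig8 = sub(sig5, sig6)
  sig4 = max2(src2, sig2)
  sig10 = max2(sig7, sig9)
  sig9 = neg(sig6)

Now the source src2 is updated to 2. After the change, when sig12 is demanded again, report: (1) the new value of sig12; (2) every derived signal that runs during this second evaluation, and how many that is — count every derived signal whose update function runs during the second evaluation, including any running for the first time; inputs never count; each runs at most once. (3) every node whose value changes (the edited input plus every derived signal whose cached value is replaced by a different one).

New value of sig12: -6.
Derived signals that run: sig4, sig5, sig6 — 3 in total.
Values that change: src2, sig4, sig5.
Key observation: the change is absorbed at sig6 — it re-runs but produces the same value, and the output's value is unchanged.

First evaluation (everything demanded from the output):
  sig2 = min2(-6, 6) = -6
  sig3 = neg(-6) = 6
  sig4 = max2(6, -6) = 6
  sig5 = sub(-6, 6) = -12
  sig6 = max2(6, -12) = 6
  sig9 = neg(6) = -6
  sig12 = min2(-6, 6) = -6

Propagation after the edit:
  sig4: runs — src2 6->2; result 2.
  sig5: runs — sig4 6->2; result -8.
  sig6: runs — sig5 -12->-8; result 6 (same value as before).
  sig9: checked — values it read are unchanged (sig6 unchanged); reused cached -6 without running.
  sig12: checked — values it read are unchanged (sig9 unchanged, sig6 unchanged); reused cached -6 without running.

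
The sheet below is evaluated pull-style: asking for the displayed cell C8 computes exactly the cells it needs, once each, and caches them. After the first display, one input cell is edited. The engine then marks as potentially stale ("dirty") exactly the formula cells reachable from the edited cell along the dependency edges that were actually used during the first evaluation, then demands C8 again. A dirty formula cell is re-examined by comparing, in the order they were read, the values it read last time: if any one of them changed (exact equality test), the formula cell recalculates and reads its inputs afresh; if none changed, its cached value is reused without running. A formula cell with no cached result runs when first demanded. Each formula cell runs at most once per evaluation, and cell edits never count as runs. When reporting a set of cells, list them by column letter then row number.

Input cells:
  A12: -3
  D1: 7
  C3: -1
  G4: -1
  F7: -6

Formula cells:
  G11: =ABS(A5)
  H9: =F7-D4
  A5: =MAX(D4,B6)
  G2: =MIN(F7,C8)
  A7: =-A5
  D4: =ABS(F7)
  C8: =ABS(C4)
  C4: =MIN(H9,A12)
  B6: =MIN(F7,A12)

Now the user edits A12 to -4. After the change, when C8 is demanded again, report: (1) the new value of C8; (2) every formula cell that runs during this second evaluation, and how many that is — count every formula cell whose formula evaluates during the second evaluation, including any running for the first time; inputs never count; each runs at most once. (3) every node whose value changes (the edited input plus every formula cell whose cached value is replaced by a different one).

Demanding C8 again yields 12.
1 formula cells run: C4.
The nodes whose values change: A12.
Note the absorption at C4: it re-runs yet its value is the same, leaving the output's value untouched.

First demand of the output computes:
  D4 = ABS(-6) = 6
  H9 = -6 - 6 = -12
  C4 = MIN(-12, -3) = -12
  C8 = ABS(-12) = 12

After the edit, cleaning proceeds:
  C4: a read changed (A12 -3->-4) — executes, giving -12 — identical to its old value.
  C8: dirty, but its reads are unchanged (C4 unchanged); cached 12 stands.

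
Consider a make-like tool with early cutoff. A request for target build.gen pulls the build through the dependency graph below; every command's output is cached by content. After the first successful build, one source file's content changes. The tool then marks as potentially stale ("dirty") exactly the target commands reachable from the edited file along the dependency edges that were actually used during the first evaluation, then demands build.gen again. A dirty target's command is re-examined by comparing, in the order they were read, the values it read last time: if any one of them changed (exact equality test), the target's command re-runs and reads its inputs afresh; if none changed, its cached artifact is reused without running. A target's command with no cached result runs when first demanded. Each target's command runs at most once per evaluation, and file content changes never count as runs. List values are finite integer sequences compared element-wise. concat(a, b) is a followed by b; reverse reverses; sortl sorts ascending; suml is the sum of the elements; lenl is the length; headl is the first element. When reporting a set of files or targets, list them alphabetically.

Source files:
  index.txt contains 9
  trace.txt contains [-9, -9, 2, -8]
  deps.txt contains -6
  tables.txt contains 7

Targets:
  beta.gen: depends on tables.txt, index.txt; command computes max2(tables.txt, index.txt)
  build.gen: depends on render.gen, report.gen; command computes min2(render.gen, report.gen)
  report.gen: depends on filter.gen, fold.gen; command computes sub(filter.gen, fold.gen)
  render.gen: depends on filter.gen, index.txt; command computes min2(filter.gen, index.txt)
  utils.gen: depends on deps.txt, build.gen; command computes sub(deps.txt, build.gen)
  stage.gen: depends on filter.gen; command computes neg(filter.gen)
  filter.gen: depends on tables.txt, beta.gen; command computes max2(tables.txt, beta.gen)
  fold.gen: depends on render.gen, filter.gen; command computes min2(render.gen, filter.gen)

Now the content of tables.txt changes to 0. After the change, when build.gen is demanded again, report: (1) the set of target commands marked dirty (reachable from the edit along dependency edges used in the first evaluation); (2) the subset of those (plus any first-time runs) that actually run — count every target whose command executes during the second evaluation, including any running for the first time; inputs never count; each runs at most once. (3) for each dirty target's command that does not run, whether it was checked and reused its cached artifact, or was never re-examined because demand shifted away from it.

The edit dirties: beta.gen, build.gen, filter.gen, fold.gen, render.gen, report.gen.
2 target commands run: beta.gen, filter.gen.
Cache hits after checking: build.gen, fold.gen, render.gen, report.gen.
Note where the cutoff bites: render.gen is checked, finds nothing changed, and keeps its cache.

First demand of the output computes:
  beta.gen = max2(7, 9) = 9
  filter.gen = max2(7, 9) = 9
  render.gen = min2(9, 9) = 9
  fold.gen = min2(9, 9) = 9
  report.gen = sub(9, 9) = 0
  build.gen = min2(9, 0) = 0

After the edit, cleaning proceeds:
  beta.gen: a read changed (tables.txt 7->0) — executes, giving 9 — identical to its old value.
  filter.gen: a read changed (tables.txt 7->0) — executes, giving 9 — identical to its old value.
  render.gen: dirty, but its reads are unchanged (filter.gen unchanged, index.txt unchanged); cached 9 stands.
  fold.gen: dirty, but its reads are unchanged (render.gen unchanged, filter.gen unchanged); cached 9 stands.
  report.gen: dirty, but its reads are unchanged (filter.gen unchanged, fold.gen unchanged); cached 0 stands.
  build.gen: dirty, but its reads are unchanged (render.gen unchanged, report.gen unchanged); cached 0 stands.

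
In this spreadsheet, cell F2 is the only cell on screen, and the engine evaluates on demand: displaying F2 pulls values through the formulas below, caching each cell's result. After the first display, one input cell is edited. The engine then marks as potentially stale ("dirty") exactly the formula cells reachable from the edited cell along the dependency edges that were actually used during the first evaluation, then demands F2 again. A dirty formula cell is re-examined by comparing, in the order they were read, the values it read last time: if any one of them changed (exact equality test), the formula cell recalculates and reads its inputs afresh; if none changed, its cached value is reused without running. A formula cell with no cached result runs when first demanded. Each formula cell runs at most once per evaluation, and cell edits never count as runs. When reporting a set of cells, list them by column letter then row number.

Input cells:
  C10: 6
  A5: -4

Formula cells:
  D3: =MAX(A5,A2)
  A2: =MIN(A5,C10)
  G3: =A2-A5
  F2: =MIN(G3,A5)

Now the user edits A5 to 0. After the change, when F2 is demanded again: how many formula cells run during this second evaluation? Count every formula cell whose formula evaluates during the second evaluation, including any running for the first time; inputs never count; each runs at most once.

Initial pass — values computed on the first demand:
  A2 = MIN(-4, 6) = -4
  G3 = -4 - -4 = 0
  F2 = MIN(0, -4) = -4

Second demand — change propagation:
  A2: re-runs because A5 -4->0; new result 0.
  G3: re-runs because A2 -4->0; A5 -4->0; new result 0 (unchanged).
  F2: re-runs because A5 -4->0; new result 0.

Run set: A2, F2, G3 (3 run).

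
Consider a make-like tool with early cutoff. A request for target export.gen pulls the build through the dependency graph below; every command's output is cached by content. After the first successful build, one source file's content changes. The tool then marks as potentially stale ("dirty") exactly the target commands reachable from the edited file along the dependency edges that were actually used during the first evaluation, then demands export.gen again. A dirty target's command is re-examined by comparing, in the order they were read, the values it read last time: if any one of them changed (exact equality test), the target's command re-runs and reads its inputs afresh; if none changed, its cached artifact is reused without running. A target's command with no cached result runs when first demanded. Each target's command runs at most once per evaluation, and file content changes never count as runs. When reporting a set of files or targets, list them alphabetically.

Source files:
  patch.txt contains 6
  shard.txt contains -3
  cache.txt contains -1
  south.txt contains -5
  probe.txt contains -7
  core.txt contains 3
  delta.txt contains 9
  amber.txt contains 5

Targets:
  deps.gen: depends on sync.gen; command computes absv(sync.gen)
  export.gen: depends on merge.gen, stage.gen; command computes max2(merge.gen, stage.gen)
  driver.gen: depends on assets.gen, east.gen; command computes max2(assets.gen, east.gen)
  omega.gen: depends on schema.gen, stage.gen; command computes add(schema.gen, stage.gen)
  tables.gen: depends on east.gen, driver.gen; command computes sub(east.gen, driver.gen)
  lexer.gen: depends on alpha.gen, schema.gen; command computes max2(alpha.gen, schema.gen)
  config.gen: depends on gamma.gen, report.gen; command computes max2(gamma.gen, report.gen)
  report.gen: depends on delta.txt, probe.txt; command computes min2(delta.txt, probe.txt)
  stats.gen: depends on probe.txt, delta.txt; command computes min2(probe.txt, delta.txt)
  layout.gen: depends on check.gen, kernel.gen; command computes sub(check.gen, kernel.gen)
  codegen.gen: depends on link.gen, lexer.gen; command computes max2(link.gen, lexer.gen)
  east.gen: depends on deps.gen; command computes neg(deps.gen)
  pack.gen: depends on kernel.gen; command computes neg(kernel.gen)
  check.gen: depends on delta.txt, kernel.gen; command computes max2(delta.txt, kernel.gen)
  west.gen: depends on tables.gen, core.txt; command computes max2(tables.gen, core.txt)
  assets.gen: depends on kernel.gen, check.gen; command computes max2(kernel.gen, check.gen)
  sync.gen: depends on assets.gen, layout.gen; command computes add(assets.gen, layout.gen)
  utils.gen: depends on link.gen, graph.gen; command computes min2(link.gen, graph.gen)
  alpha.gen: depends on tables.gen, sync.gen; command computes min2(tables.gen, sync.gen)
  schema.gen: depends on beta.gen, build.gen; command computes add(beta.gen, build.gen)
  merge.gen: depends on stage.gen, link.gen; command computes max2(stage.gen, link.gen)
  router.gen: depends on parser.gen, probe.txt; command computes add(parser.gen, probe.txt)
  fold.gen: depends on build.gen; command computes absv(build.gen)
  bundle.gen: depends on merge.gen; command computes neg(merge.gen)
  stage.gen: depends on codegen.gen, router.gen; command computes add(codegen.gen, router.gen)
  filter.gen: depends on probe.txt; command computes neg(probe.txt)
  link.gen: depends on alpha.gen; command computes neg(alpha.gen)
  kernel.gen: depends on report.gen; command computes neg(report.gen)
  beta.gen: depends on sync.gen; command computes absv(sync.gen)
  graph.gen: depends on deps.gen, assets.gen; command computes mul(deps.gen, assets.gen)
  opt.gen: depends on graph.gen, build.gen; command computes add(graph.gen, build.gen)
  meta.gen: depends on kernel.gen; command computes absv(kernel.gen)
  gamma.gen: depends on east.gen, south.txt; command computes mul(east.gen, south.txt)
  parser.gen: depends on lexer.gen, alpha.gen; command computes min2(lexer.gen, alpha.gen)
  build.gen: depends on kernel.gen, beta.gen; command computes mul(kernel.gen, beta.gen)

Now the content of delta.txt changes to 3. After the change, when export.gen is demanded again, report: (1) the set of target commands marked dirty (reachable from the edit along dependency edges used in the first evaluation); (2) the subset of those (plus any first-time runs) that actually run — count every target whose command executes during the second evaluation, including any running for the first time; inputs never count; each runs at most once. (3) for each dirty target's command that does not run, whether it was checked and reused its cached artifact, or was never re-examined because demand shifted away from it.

First demand of the output computes:
  report.gen = min2(9, -7) = -7
  kernel.gen = neg(-7) = 7
  check.gen = max2(9, 7) = 9
  assets.gen = max2(7, 9) = 9
  layout.gen = sub(9, 7) = 2
  sync.gen = add(9, 2) = 11
  beta.gen = absv(11) = 11
  build.gen = mul(7, 11) = 77
  deps.gen = absv(11) = 11
  east.gen = neg(11) = -11
  driver.gen = max2(9, -11) = 9
  schema.gen = add(11, 77) = 88
  tables.gen = sub(-11, 9) = -20
  alpha.gen = min2(-20, 11) = -20
  lexer.gen = max2(-20, 88) = 88
  link.gen = neg(-20) = 20
  codegen.gen = max2(20, 88) = 88
  parser.gen = min2(88, -20) = -20
  router.gen = add(-20, -7) = -27
  stage.gen = add(88, -27) = 61
  merge.gen = max2(61, 20) = 61
  export.gen = max2(61, 61) = 61

After the edit, cleaning proceeds:
  report.gen: a read changed (delta.txt 9->3) — executes, giving -7 — identical to its old value.
  kernel.gen: dirty, but its reads are unchanged (report.gen unchanged); cached 7 stands.
  check.gen: a read changed (delta.txt 9->3) — executes, giving 7.
  assets.gen: a read changed (check.gen 9->7) — executes, giving 7.
  layout.gen: a read changed (check.gen 9->7) — executes, giving 0.
  sync.gen: a read changed (assets.gen 9->7; layout.gen 2->0) — executes, giving 7.
  beta.gen: a read changed (sync.gen 11->7) — executes, giving 7.
  build.gen: a read changed (beta.gen 11->7) — executes, giving 49.
  deps.gen: a read changed (sync.gen 11->7) — executes, giving 7.
  east.gen: a read changed (deps.gen 11->7) — executes, giving -7.
  driver.gen: a read changed (assets.gen 9->7; east.gen -11->-7) — executes, giving 7.
  schema.gen: a read changed (beta.gen 11->7; build.gen 77->49) — executes, giving 56.
  tables.gen: a read changed (east.gen -11->-7; driver.gen 9->7) — executes, giving -14.
  alpha.gen: a read changed (tables.gen -20->-14; sync.gen 11->7) — executes, giving -14.
  lexer.gen: a read changed (alpha.gen -20->-14; schema.gen 88->56) — executes, giving 56.
  link.gen: a read changed (alpha.gen -20->-14) — executes, giving 14.
  codegen.gen: a read changed (link.gen 20->14; lexer.gen 88->56) — executes, giving 56.
  parser.gen: a read changed (lexer.gen 88->56; alpha.gen -20->-14) — executes, giving -14.
  router.gen: a read changed (parser.gen -20->-14) — executes, giving -21.
  stage.gen: a read changed (codegen.gen 88->56; router.gen -27->-21) — executes, giving 35.
  merge.gen: a read changed (stage.gen 61->35; link.gen 20->14) — executes, giving 35.
  export.gen: a read changed (merge.gen 61->35; stage.gen 61->35) — executes, giving 35.

Note where the cutoff bites: kernel.gen is checked, finds nothing changed, and keeps its cache.

The edit dirties: alpha.gen, assets.gen, beta.gen, build.gen, check.gen, codegen.gen, deps.gen, driver.gen, east.gen, export.gen, kernel.gen, layout.gen, lexer.gen, link.gen, merge.gen, parser.gen, report.gen, router.gen, schema.gen, stage.gen, sync.gen, tables.gen.
21 target commands run: alpha.gen, assets.gen, beta.gen, build.gen, check.gen, codegen.gen, deps.gen, driver.gen, east.gen, export.gen, layout.gen, lexer.gen, link.gen, merge.gen, parser.gen, report.gen, router.gen, schema.gen, stage.gen, sync.gen, tables.gen.
Cache hits after checking: kernel.gen.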